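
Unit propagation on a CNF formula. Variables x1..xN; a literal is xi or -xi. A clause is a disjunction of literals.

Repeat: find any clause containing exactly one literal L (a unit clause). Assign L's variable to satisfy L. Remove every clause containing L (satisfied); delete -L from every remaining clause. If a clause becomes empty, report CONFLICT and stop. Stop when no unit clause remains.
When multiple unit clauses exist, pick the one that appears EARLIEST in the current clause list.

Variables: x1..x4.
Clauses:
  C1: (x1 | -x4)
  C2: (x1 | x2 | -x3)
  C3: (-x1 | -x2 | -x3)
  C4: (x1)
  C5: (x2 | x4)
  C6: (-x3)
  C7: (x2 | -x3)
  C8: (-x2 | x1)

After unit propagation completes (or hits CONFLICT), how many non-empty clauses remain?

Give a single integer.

unit clause [1] forces x1=T; simplify:
  drop -1 from [-1, -2, -3] -> [-2, -3]
  satisfied 4 clause(s); 4 remain; assigned so far: [1]
unit clause [-3] forces x3=F; simplify:
  satisfied 3 clause(s); 1 remain; assigned so far: [1, 3]

Answer: 1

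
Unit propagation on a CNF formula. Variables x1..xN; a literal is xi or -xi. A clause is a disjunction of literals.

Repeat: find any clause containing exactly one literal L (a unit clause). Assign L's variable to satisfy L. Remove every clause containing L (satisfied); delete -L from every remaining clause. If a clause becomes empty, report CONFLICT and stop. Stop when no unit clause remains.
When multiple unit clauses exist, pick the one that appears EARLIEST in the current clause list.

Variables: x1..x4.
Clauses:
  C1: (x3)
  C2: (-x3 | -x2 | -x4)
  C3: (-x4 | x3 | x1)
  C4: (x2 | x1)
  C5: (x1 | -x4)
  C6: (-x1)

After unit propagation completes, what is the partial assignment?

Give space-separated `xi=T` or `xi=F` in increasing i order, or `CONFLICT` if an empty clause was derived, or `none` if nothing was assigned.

Answer: x1=F x2=T x3=T x4=F

Derivation:
unit clause [3] forces x3=T; simplify:
  drop -3 from [-3, -2, -4] -> [-2, -4]
  satisfied 2 clause(s); 4 remain; assigned so far: [3]
unit clause [-1] forces x1=F; simplify:
  drop 1 from [2, 1] -> [2]
  drop 1 from [1, -4] -> [-4]
  satisfied 1 clause(s); 3 remain; assigned so far: [1, 3]
unit clause [2] forces x2=T; simplify:
  drop -2 from [-2, -4] -> [-4]
  satisfied 1 clause(s); 2 remain; assigned so far: [1, 2, 3]
unit clause [-4] forces x4=F; simplify:
  satisfied 2 clause(s); 0 remain; assigned so far: [1, 2, 3, 4]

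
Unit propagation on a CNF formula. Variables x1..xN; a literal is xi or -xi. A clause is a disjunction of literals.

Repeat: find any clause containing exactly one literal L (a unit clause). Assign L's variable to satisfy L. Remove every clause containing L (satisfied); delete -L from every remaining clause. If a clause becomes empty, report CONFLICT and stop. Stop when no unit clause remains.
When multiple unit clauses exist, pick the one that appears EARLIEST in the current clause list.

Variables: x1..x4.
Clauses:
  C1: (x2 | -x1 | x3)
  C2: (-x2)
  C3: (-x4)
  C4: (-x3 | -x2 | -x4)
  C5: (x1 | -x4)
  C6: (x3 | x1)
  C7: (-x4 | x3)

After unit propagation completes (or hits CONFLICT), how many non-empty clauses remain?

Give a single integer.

Answer: 2

Derivation:
unit clause [-2] forces x2=F; simplify:
  drop 2 from [2, -1, 3] -> [-1, 3]
  satisfied 2 clause(s); 5 remain; assigned so far: [2]
unit clause [-4] forces x4=F; simplify:
  satisfied 3 clause(s); 2 remain; assigned so far: [2, 4]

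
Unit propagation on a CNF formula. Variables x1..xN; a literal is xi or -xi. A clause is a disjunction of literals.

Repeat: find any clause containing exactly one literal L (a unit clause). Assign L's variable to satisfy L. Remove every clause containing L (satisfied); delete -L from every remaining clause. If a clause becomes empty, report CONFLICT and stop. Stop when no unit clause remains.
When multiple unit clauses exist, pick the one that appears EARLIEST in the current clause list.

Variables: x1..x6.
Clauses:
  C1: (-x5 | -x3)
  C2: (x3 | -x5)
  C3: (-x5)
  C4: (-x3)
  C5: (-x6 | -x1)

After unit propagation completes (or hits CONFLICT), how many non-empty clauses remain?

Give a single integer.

unit clause [-5] forces x5=F; simplify:
  satisfied 3 clause(s); 2 remain; assigned so far: [5]
unit clause [-3] forces x3=F; simplify:
  satisfied 1 clause(s); 1 remain; assigned so far: [3, 5]

Answer: 1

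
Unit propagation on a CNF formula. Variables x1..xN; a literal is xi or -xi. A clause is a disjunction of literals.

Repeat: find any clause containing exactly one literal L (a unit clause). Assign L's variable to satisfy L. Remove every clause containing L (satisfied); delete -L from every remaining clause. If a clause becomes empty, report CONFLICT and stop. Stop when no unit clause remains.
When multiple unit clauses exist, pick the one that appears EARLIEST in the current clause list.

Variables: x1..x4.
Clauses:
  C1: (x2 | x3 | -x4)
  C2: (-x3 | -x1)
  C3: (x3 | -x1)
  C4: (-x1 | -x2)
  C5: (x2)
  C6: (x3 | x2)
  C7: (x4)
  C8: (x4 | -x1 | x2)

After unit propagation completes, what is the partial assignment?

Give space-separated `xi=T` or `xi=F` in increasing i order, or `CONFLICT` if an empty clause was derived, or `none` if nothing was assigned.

Answer: x1=F x2=T x4=T

Derivation:
unit clause [2] forces x2=T; simplify:
  drop -2 from [-1, -2] -> [-1]
  satisfied 4 clause(s); 4 remain; assigned so far: [2]
unit clause [-1] forces x1=F; simplify:
  satisfied 3 clause(s); 1 remain; assigned so far: [1, 2]
unit clause [4] forces x4=T; simplify:
  satisfied 1 clause(s); 0 remain; assigned so far: [1, 2, 4]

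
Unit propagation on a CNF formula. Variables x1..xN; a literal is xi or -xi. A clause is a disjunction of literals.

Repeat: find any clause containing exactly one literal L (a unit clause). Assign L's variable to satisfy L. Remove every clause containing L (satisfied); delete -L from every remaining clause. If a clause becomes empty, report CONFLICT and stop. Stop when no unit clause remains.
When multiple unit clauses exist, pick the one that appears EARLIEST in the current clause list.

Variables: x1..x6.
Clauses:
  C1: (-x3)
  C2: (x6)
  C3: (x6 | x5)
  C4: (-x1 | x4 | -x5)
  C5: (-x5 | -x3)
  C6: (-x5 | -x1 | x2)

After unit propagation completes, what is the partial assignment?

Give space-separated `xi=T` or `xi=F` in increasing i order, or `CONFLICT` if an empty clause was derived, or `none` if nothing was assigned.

unit clause [-3] forces x3=F; simplify:
  satisfied 2 clause(s); 4 remain; assigned so far: [3]
unit clause [6] forces x6=T; simplify:
  satisfied 2 clause(s); 2 remain; assigned so far: [3, 6]

Answer: x3=F x6=T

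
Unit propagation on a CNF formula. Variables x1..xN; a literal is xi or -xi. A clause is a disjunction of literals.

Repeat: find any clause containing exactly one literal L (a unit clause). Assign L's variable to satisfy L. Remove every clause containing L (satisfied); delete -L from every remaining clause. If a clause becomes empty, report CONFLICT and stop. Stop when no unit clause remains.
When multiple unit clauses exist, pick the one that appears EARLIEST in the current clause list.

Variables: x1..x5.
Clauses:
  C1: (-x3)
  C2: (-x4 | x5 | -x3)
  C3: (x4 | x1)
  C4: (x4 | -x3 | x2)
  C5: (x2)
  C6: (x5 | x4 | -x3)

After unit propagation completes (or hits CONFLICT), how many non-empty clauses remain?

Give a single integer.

Answer: 1

Derivation:
unit clause [-3] forces x3=F; simplify:
  satisfied 4 clause(s); 2 remain; assigned so far: [3]
unit clause [2] forces x2=T; simplify:
  satisfied 1 clause(s); 1 remain; assigned so far: [2, 3]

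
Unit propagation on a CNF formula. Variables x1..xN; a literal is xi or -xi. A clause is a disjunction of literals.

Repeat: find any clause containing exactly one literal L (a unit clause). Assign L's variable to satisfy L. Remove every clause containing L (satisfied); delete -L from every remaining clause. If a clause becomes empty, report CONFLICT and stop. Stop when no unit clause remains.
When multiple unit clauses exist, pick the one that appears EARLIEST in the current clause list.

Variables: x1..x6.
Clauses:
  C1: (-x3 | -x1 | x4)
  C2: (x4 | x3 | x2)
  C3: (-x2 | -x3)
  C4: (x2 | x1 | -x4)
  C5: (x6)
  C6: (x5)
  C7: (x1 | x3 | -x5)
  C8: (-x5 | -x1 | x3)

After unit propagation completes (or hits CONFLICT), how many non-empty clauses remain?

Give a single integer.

unit clause [6] forces x6=T; simplify:
  satisfied 1 clause(s); 7 remain; assigned so far: [6]
unit clause [5] forces x5=T; simplify:
  drop -5 from [1, 3, -5] -> [1, 3]
  drop -5 from [-5, -1, 3] -> [-1, 3]
  satisfied 1 clause(s); 6 remain; assigned so far: [5, 6]

Answer: 6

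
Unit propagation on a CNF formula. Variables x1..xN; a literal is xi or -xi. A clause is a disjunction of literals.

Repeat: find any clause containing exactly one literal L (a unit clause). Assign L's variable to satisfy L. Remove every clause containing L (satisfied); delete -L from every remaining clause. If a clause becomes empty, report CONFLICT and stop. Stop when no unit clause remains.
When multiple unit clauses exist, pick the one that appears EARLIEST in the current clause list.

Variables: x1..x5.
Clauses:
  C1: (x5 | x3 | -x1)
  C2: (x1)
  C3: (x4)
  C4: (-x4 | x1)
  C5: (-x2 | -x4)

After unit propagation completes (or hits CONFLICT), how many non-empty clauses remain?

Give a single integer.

Answer: 1

Derivation:
unit clause [1] forces x1=T; simplify:
  drop -1 from [5, 3, -1] -> [5, 3]
  satisfied 2 clause(s); 3 remain; assigned so far: [1]
unit clause [4] forces x4=T; simplify:
  drop -4 from [-2, -4] -> [-2]
  satisfied 1 clause(s); 2 remain; assigned so far: [1, 4]
unit clause [-2] forces x2=F; simplify:
  satisfied 1 clause(s); 1 remain; assigned so far: [1, 2, 4]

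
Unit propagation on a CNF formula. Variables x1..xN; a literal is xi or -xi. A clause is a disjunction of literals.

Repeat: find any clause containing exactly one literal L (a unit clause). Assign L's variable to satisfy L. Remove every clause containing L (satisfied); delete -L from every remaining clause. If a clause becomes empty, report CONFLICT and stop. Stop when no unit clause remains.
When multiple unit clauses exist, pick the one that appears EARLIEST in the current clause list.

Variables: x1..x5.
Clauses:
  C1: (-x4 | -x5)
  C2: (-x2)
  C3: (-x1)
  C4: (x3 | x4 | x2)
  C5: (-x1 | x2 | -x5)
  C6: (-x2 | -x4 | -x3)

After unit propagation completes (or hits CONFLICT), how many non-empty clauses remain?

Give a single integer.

unit clause [-2] forces x2=F; simplify:
  drop 2 from [3, 4, 2] -> [3, 4]
  drop 2 from [-1, 2, -5] -> [-1, -5]
  satisfied 2 clause(s); 4 remain; assigned so far: [2]
unit clause [-1] forces x1=F; simplify:
  satisfied 2 clause(s); 2 remain; assigned so far: [1, 2]

Answer: 2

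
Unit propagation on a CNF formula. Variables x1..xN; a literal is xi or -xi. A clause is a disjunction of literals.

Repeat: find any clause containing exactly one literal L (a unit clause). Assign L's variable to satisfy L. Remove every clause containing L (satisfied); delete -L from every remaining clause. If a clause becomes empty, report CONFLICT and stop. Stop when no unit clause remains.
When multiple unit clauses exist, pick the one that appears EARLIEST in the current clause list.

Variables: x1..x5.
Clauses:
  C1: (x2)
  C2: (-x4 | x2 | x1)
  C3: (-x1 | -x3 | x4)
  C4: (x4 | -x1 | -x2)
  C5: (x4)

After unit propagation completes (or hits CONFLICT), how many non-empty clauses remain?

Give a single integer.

Answer: 0

Derivation:
unit clause [2] forces x2=T; simplify:
  drop -2 from [4, -1, -2] -> [4, -1]
  satisfied 2 clause(s); 3 remain; assigned so far: [2]
unit clause [4] forces x4=T; simplify:
  satisfied 3 clause(s); 0 remain; assigned so far: [2, 4]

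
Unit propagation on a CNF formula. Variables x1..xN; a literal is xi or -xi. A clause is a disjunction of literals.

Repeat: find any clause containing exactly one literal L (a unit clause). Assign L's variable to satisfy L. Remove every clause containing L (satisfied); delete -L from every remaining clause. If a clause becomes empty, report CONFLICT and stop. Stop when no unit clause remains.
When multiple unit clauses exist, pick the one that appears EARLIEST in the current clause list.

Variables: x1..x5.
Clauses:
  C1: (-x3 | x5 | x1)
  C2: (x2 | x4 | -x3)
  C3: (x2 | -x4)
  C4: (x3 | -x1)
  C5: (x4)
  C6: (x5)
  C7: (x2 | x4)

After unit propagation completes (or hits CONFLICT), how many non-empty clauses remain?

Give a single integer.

Answer: 1

Derivation:
unit clause [4] forces x4=T; simplify:
  drop -4 from [2, -4] -> [2]
  satisfied 3 clause(s); 4 remain; assigned so far: [4]
unit clause [2] forces x2=T; simplify:
  satisfied 1 clause(s); 3 remain; assigned so far: [2, 4]
unit clause [5] forces x5=T; simplify:
  satisfied 2 clause(s); 1 remain; assigned so far: [2, 4, 5]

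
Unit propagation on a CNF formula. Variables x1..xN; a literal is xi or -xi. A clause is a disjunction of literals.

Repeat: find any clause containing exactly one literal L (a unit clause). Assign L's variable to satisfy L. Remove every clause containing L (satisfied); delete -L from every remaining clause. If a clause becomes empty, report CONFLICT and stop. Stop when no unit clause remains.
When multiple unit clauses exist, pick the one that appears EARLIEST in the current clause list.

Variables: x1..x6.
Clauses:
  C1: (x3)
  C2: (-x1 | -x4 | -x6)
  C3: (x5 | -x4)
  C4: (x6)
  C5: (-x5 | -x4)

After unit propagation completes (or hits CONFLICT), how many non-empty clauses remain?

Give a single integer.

unit clause [3] forces x3=T; simplify:
  satisfied 1 clause(s); 4 remain; assigned so far: [3]
unit clause [6] forces x6=T; simplify:
  drop -6 from [-1, -4, -6] -> [-1, -4]
  satisfied 1 clause(s); 3 remain; assigned so far: [3, 6]

Answer: 3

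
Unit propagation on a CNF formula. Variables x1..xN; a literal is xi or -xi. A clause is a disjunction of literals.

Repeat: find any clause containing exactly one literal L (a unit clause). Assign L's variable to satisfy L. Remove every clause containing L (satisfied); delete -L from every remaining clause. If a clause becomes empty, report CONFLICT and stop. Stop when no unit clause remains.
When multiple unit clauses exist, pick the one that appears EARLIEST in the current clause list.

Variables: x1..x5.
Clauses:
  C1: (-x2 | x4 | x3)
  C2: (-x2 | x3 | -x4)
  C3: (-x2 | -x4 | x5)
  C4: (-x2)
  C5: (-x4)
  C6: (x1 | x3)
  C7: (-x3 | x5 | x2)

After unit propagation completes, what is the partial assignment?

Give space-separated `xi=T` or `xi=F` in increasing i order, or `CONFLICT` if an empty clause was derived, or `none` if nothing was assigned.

unit clause [-2] forces x2=F; simplify:
  drop 2 from [-3, 5, 2] -> [-3, 5]
  satisfied 4 clause(s); 3 remain; assigned so far: [2]
unit clause [-4] forces x4=F; simplify:
  satisfied 1 clause(s); 2 remain; assigned so far: [2, 4]

Answer: x2=F x4=F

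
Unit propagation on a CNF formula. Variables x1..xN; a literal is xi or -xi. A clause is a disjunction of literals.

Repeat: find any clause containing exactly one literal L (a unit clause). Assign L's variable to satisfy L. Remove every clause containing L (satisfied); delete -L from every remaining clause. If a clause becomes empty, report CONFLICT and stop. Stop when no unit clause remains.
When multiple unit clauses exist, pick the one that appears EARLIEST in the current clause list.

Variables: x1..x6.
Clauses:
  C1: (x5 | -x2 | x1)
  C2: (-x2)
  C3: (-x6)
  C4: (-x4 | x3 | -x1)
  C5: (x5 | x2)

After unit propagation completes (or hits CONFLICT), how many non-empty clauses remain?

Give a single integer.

unit clause [-2] forces x2=F; simplify:
  drop 2 from [5, 2] -> [5]
  satisfied 2 clause(s); 3 remain; assigned so far: [2]
unit clause [-6] forces x6=F; simplify:
  satisfied 1 clause(s); 2 remain; assigned so far: [2, 6]
unit clause [5] forces x5=T; simplify:
  satisfied 1 clause(s); 1 remain; assigned so far: [2, 5, 6]

Answer: 1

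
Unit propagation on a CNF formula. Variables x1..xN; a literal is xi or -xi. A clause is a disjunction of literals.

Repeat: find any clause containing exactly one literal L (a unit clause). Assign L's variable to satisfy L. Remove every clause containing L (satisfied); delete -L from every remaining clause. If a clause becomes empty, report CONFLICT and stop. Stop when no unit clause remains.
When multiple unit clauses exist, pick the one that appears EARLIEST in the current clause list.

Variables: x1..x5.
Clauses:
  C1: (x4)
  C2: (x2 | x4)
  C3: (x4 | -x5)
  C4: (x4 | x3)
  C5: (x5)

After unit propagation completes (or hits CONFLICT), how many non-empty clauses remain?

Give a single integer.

unit clause [4] forces x4=T; simplify:
  satisfied 4 clause(s); 1 remain; assigned so far: [4]
unit clause [5] forces x5=T; simplify:
  satisfied 1 clause(s); 0 remain; assigned so far: [4, 5]

Answer: 0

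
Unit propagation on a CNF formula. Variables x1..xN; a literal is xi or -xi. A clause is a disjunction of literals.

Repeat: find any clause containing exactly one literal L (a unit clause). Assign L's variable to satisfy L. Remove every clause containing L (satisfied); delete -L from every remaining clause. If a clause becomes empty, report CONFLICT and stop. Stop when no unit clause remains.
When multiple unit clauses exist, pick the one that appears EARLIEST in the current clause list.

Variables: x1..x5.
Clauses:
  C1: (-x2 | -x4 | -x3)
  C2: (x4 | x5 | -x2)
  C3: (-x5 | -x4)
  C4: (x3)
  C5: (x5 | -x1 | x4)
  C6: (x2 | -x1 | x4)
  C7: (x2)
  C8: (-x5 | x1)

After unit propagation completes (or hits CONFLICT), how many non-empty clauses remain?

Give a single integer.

unit clause [3] forces x3=T; simplify:
  drop -3 from [-2, -4, -3] -> [-2, -4]
  satisfied 1 clause(s); 7 remain; assigned so far: [3]
unit clause [2] forces x2=T; simplify:
  drop -2 from [-2, -4] -> [-4]
  drop -2 from [4, 5, -2] -> [4, 5]
  satisfied 2 clause(s); 5 remain; assigned so far: [2, 3]
unit clause [-4] forces x4=F; simplify:
  drop 4 from [4, 5] -> [5]
  drop 4 from [5, -1, 4] -> [5, -1]
  satisfied 2 clause(s); 3 remain; assigned so far: [2, 3, 4]
unit clause [5] forces x5=T; simplify:
  drop -5 from [-5, 1] -> [1]
  satisfied 2 clause(s); 1 remain; assigned so far: [2, 3, 4, 5]
unit clause [1] forces x1=T; simplify:
  satisfied 1 clause(s); 0 remain; assigned so far: [1, 2, 3, 4, 5]

Answer: 0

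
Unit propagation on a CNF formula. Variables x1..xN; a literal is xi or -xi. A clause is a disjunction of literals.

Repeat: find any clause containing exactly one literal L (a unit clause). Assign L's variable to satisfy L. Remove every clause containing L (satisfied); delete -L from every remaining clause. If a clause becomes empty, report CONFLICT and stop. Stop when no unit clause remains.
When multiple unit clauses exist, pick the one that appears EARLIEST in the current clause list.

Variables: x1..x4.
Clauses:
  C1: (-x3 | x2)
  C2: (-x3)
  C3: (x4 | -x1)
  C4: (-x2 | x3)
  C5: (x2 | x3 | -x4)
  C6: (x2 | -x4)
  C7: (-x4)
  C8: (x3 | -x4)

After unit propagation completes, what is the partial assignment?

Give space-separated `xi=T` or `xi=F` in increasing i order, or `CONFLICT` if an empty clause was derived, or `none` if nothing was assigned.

Answer: x1=F x2=F x3=F x4=F

Derivation:
unit clause [-3] forces x3=F; simplify:
  drop 3 from [-2, 3] -> [-2]
  drop 3 from [2, 3, -4] -> [2, -4]
  drop 3 from [3, -4] -> [-4]
  satisfied 2 clause(s); 6 remain; assigned so far: [3]
unit clause [-2] forces x2=F; simplify:
  drop 2 from [2, -4] -> [-4]
  drop 2 from [2, -4] -> [-4]
  satisfied 1 clause(s); 5 remain; assigned so far: [2, 3]
unit clause [-4] forces x4=F; simplify:
  drop 4 from [4, -1] -> [-1]
  satisfied 4 clause(s); 1 remain; assigned so far: [2, 3, 4]
unit clause [-1] forces x1=F; simplify:
  satisfied 1 clause(s); 0 remain; assigned so far: [1, 2, 3, 4]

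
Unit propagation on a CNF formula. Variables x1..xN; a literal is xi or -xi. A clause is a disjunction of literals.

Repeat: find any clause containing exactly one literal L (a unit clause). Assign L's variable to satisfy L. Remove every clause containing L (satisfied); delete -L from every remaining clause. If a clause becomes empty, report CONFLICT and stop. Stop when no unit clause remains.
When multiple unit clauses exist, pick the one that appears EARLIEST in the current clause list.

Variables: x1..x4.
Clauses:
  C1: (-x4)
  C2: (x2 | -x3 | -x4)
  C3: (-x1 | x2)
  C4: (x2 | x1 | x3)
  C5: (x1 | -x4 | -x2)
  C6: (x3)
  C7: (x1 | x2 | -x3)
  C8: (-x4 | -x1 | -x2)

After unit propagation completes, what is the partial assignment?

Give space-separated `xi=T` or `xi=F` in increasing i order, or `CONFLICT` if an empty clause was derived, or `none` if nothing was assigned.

unit clause [-4] forces x4=F; simplify:
  satisfied 4 clause(s); 4 remain; assigned so far: [4]
unit clause [3] forces x3=T; simplify:
  drop -3 from [1, 2, -3] -> [1, 2]
  satisfied 2 clause(s); 2 remain; assigned so far: [3, 4]

Answer: x3=T x4=F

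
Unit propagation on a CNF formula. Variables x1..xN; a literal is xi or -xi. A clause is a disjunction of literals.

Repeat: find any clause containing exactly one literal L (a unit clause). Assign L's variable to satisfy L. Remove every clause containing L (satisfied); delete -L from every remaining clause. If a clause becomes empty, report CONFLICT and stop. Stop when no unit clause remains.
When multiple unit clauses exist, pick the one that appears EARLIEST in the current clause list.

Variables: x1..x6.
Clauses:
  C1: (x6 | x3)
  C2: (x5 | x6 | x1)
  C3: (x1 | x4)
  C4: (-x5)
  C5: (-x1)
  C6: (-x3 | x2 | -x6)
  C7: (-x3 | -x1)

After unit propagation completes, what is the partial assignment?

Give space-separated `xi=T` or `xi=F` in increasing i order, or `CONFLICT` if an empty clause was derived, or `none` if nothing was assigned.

Answer: x1=F x4=T x5=F x6=T

Derivation:
unit clause [-5] forces x5=F; simplify:
  drop 5 from [5, 6, 1] -> [6, 1]
  satisfied 1 clause(s); 6 remain; assigned so far: [5]
unit clause [-1] forces x1=F; simplify:
  drop 1 from [6, 1] -> [6]
  drop 1 from [1, 4] -> [4]
  satisfied 2 clause(s); 4 remain; assigned so far: [1, 5]
unit clause [6] forces x6=T; simplify:
  drop -6 from [-3, 2, -6] -> [-3, 2]
  satisfied 2 clause(s); 2 remain; assigned so far: [1, 5, 6]
unit clause [4] forces x4=T; simplify:
  satisfied 1 clause(s); 1 remain; assigned so far: [1, 4, 5, 6]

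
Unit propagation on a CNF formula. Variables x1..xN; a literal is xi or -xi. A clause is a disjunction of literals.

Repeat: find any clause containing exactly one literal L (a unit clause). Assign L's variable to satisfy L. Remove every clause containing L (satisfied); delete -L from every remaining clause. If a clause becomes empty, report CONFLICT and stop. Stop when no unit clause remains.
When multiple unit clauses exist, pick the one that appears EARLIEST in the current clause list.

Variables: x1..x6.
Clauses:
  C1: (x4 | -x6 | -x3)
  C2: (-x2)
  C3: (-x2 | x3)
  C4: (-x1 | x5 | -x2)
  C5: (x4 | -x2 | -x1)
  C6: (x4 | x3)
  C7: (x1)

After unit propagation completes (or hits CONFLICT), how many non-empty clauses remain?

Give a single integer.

Answer: 2

Derivation:
unit clause [-2] forces x2=F; simplify:
  satisfied 4 clause(s); 3 remain; assigned so far: [2]
unit clause [1] forces x1=T; simplify:
  satisfied 1 clause(s); 2 remain; assigned so far: [1, 2]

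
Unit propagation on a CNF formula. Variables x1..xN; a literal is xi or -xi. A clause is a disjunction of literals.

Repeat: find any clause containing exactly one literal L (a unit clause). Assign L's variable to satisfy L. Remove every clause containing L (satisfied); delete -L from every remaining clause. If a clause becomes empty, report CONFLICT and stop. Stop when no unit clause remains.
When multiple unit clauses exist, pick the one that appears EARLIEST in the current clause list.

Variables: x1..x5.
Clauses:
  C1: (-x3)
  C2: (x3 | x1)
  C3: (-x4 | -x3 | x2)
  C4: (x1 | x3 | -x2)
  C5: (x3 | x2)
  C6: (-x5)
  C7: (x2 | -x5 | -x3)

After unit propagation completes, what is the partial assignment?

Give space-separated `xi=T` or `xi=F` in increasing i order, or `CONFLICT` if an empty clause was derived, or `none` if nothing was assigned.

unit clause [-3] forces x3=F; simplify:
  drop 3 from [3, 1] -> [1]
  drop 3 from [1, 3, -2] -> [1, -2]
  drop 3 from [3, 2] -> [2]
  satisfied 3 clause(s); 4 remain; assigned so far: [3]
unit clause [1] forces x1=T; simplify:
  satisfied 2 clause(s); 2 remain; assigned so far: [1, 3]
unit clause [2] forces x2=T; simplify:
  satisfied 1 clause(s); 1 remain; assigned so far: [1, 2, 3]
unit clause [-5] forces x5=F; simplify:
  satisfied 1 clause(s); 0 remain; assigned so far: [1, 2, 3, 5]

Answer: x1=T x2=T x3=F x5=F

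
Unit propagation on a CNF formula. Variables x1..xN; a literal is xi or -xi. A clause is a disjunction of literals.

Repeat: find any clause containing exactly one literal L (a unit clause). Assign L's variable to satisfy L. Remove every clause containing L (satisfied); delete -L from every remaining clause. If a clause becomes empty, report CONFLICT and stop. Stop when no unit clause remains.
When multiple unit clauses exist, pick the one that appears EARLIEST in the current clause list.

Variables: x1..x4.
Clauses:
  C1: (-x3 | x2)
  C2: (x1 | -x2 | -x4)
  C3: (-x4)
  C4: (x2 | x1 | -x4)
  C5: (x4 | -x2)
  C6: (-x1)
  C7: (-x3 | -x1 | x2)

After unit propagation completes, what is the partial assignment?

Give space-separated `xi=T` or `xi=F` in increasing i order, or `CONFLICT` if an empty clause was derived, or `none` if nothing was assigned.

Answer: x1=F x2=F x3=F x4=F

Derivation:
unit clause [-4] forces x4=F; simplify:
  drop 4 from [4, -2] -> [-2]
  satisfied 3 clause(s); 4 remain; assigned so far: [4]
unit clause [-2] forces x2=F; simplify:
  drop 2 from [-3, 2] -> [-3]
  drop 2 from [-3, -1, 2] -> [-3, -1]
  satisfied 1 clause(s); 3 remain; assigned so far: [2, 4]
unit clause [-3] forces x3=F; simplify:
  satisfied 2 clause(s); 1 remain; assigned so far: [2, 3, 4]
unit clause [-1] forces x1=F; simplify:
  satisfied 1 clause(s); 0 remain; assigned so far: [1, 2, 3, 4]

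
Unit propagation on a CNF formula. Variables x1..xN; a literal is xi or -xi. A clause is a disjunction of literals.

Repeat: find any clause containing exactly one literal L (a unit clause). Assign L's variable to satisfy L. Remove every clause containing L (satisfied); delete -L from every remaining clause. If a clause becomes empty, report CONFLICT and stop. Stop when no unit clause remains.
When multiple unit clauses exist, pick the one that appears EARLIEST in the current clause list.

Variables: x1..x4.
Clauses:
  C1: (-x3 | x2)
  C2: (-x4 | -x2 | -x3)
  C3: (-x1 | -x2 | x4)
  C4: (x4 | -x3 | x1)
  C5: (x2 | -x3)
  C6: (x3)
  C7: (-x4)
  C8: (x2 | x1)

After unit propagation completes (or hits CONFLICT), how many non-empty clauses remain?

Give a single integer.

unit clause [3] forces x3=T; simplify:
  drop -3 from [-3, 2] -> [2]
  drop -3 from [-4, -2, -3] -> [-4, -2]
  drop -3 from [4, -3, 1] -> [4, 1]
  drop -3 from [2, -3] -> [2]
  satisfied 1 clause(s); 7 remain; assigned so far: [3]
unit clause [2] forces x2=T; simplify:
  drop -2 from [-4, -2] -> [-4]
  drop -2 from [-1, -2, 4] -> [-1, 4]
  satisfied 3 clause(s); 4 remain; assigned so far: [2, 3]
unit clause [-4] forces x4=F; simplify:
  drop 4 from [-1, 4] -> [-1]
  drop 4 from [4, 1] -> [1]
  satisfied 2 clause(s); 2 remain; assigned so far: [2, 3, 4]
unit clause [-1] forces x1=F; simplify:
  drop 1 from [1] -> [] (empty!)
  satisfied 1 clause(s); 1 remain; assigned so far: [1, 2, 3, 4]
CONFLICT (empty clause)

Answer: 0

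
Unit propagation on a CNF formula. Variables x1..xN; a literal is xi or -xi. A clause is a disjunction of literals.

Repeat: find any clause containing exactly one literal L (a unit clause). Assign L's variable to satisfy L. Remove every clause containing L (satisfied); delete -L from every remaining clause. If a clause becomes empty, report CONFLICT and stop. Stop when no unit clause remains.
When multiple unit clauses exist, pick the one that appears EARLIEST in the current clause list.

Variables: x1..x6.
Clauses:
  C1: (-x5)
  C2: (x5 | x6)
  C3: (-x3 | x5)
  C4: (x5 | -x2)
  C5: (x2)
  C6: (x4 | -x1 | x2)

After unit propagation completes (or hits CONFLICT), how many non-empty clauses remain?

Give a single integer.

unit clause [-5] forces x5=F; simplify:
  drop 5 from [5, 6] -> [6]
  drop 5 from [-3, 5] -> [-3]
  drop 5 from [5, -2] -> [-2]
  satisfied 1 clause(s); 5 remain; assigned so far: [5]
unit clause [6] forces x6=T; simplify:
  satisfied 1 clause(s); 4 remain; assigned so far: [5, 6]
unit clause [-3] forces x3=F; simplify:
  satisfied 1 clause(s); 3 remain; assigned so far: [3, 5, 6]
unit clause [-2] forces x2=F; simplify:
  drop 2 from [2] -> [] (empty!)
  drop 2 from [4, -1, 2] -> [4, -1]
  satisfied 1 clause(s); 2 remain; assigned so far: [2, 3, 5, 6]
CONFLICT (empty clause)

Answer: 1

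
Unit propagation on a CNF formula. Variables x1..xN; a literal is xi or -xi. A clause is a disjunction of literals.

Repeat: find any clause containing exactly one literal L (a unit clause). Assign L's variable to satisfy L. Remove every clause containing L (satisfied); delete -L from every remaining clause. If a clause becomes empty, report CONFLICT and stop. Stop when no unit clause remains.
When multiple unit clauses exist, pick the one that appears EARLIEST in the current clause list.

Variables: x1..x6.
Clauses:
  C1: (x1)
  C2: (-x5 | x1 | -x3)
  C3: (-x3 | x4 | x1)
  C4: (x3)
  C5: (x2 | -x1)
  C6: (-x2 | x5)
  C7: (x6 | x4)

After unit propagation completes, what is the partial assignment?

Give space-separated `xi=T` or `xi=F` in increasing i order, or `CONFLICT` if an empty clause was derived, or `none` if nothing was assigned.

Answer: x1=T x2=T x3=T x5=T

Derivation:
unit clause [1] forces x1=T; simplify:
  drop -1 from [2, -1] -> [2]
  satisfied 3 clause(s); 4 remain; assigned so far: [1]
unit clause [3] forces x3=T; simplify:
  satisfied 1 clause(s); 3 remain; assigned so far: [1, 3]
unit clause [2] forces x2=T; simplify:
  drop -2 from [-2, 5] -> [5]
  satisfied 1 clause(s); 2 remain; assigned so far: [1, 2, 3]
unit clause [5] forces x5=T; simplify:
  satisfied 1 clause(s); 1 remain; assigned so far: [1, 2, 3, 5]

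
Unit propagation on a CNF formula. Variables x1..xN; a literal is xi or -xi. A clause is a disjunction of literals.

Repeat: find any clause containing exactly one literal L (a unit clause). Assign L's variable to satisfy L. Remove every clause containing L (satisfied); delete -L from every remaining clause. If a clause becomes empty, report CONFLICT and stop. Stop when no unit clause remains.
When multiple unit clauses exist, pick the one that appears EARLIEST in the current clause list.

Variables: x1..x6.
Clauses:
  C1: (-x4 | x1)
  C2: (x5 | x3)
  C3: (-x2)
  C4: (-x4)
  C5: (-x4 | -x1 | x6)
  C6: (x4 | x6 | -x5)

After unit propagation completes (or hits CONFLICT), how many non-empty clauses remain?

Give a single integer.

unit clause [-2] forces x2=F; simplify:
  satisfied 1 clause(s); 5 remain; assigned so far: [2]
unit clause [-4] forces x4=F; simplify:
  drop 4 from [4, 6, -5] -> [6, -5]
  satisfied 3 clause(s); 2 remain; assigned so far: [2, 4]

Answer: 2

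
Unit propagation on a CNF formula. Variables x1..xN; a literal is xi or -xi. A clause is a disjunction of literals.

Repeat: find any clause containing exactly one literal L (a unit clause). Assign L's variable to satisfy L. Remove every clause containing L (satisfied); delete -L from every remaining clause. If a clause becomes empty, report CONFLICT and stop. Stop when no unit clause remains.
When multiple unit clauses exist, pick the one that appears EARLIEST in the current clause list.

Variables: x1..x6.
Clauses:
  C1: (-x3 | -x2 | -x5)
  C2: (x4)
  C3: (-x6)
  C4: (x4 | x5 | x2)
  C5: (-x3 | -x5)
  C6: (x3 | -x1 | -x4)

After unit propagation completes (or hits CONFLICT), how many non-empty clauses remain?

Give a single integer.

Answer: 3

Derivation:
unit clause [4] forces x4=T; simplify:
  drop -4 from [3, -1, -4] -> [3, -1]
  satisfied 2 clause(s); 4 remain; assigned so far: [4]
unit clause [-6] forces x6=F; simplify:
  satisfied 1 clause(s); 3 remain; assigned so far: [4, 6]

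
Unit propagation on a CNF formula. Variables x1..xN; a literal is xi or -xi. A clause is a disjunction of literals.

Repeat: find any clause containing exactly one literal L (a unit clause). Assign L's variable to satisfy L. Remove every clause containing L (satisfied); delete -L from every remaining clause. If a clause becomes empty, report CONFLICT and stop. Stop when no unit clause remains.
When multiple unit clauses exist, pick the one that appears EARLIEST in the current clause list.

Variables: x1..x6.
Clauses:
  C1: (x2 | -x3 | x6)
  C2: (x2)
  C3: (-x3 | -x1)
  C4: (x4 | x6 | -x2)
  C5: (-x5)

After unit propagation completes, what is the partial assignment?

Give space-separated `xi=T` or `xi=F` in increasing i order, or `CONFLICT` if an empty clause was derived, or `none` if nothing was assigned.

unit clause [2] forces x2=T; simplify:
  drop -2 from [4, 6, -2] -> [4, 6]
  satisfied 2 clause(s); 3 remain; assigned so far: [2]
unit clause [-5] forces x5=F; simplify:
  satisfied 1 clause(s); 2 remain; assigned so far: [2, 5]

Answer: x2=T x5=F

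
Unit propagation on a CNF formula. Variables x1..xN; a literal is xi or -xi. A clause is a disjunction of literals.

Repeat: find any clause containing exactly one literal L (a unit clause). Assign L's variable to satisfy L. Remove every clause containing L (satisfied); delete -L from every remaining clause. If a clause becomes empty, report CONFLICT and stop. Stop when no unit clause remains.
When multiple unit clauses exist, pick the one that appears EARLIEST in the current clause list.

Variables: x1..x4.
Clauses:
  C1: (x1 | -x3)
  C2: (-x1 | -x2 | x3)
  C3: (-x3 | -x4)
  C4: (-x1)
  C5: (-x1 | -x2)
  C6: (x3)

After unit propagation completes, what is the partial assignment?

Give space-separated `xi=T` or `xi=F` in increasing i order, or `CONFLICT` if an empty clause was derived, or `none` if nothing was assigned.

Answer: CONFLICT

Derivation:
unit clause [-1] forces x1=F; simplify:
  drop 1 from [1, -3] -> [-3]
  satisfied 3 clause(s); 3 remain; assigned so far: [1]
unit clause [-3] forces x3=F; simplify:
  drop 3 from [3] -> [] (empty!)
  satisfied 2 clause(s); 1 remain; assigned so far: [1, 3]
CONFLICT (empty clause)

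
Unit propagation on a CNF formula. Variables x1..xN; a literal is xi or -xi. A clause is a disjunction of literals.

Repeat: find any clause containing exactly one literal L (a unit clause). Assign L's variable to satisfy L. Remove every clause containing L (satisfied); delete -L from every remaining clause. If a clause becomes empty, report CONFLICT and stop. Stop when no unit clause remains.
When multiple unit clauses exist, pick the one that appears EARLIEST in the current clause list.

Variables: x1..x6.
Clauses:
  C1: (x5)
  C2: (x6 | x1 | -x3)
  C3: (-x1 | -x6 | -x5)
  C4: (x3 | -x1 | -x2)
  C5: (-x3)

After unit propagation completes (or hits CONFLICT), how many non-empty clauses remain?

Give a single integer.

Answer: 2

Derivation:
unit clause [5] forces x5=T; simplify:
  drop -5 from [-1, -6, -5] -> [-1, -6]
  satisfied 1 clause(s); 4 remain; assigned so far: [5]
unit clause [-3] forces x3=F; simplify:
  drop 3 from [3, -1, -2] -> [-1, -2]
  satisfied 2 clause(s); 2 remain; assigned so far: [3, 5]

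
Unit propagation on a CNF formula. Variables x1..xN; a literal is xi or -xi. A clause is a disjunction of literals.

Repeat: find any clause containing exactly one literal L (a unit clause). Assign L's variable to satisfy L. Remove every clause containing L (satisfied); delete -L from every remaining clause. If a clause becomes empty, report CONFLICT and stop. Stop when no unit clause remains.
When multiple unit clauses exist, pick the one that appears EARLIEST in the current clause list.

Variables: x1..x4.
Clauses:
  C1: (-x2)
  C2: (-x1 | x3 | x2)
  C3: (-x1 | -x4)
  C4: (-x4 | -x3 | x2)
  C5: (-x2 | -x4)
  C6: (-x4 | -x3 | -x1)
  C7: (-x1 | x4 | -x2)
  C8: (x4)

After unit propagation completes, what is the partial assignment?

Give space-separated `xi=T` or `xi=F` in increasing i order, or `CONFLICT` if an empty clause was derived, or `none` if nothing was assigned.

unit clause [-2] forces x2=F; simplify:
  drop 2 from [-1, 3, 2] -> [-1, 3]
  drop 2 from [-4, -3, 2] -> [-4, -3]
  satisfied 3 clause(s); 5 remain; assigned so far: [2]
unit clause [4] forces x4=T; simplify:
  drop -4 from [-1, -4] -> [-1]
  drop -4 from [-4, -3] -> [-3]
  drop -4 from [-4, -3, -1] -> [-3, -1]
  satisfied 1 clause(s); 4 remain; assigned so far: [2, 4]
unit clause [-1] forces x1=F; simplify:
  satisfied 3 clause(s); 1 remain; assigned so far: [1, 2, 4]
unit clause [-3] forces x3=F; simplify:
  satisfied 1 clause(s); 0 remain; assigned so far: [1, 2, 3, 4]

Answer: x1=F x2=F x3=F x4=T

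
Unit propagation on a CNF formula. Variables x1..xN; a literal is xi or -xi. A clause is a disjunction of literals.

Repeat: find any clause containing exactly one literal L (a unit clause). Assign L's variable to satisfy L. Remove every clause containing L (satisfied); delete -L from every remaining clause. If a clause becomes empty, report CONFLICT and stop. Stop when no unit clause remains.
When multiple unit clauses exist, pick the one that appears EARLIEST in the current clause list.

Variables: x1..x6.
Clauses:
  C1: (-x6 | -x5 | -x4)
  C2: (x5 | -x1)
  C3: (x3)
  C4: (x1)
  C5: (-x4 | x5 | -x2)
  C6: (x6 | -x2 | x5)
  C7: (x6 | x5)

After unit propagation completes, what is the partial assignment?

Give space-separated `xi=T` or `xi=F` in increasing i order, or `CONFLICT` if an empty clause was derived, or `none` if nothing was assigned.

Answer: x1=T x3=T x5=T

Derivation:
unit clause [3] forces x3=T; simplify:
  satisfied 1 clause(s); 6 remain; assigned so far: [3]
unit clause [1] forces x1=T; simplify:
  drop -1 from [5, -1] -> [5]
  satisfied 1 clause(s); 5 remain; assigned so far: [1, 3]
unit clause [5] forces x5=T; simplify:
  drop -5 from [-6, -5, -4] -> [-6, -4]
  satisfied 4 clause(s); 1 remain; assigned so far: [1, 3, 5]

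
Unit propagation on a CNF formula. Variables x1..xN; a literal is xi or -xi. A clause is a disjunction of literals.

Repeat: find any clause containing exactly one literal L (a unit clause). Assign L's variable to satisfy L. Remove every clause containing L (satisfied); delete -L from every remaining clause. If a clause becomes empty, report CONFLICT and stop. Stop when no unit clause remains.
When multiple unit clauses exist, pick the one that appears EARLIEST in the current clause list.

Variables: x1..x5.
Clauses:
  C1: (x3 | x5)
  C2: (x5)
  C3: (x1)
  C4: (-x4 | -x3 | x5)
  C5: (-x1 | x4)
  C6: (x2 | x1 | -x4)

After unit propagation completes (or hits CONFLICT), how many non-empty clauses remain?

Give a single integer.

Answer: 0

Derivation:
unit clause [5] forces x5=T; simplify:
  satisfied 3 clause(s); 3 remain; assigned so far: [5]
unit clause [1] forces x1=T; simplify:
  drop -1 from [-1, 4] -> [4]
  satisfied 2 clause(s); 1 remain; assigned so far: [1, 5]
unit clause [4] forces x4=T; simplify:
  satisfied 1 clause(s); 0 remain; assigned so far: [1, 4, 5]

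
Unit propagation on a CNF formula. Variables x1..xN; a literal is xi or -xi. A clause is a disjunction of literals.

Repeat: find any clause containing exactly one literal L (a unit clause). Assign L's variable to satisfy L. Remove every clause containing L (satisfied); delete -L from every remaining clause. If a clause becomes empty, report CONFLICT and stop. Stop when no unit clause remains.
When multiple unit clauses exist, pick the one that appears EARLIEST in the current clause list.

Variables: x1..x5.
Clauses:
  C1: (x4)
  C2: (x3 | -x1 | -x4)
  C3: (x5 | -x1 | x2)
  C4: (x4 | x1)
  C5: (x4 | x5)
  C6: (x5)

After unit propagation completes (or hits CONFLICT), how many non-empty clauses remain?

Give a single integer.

Answer: 1

Derivation:
unit clause [4] forces x4=T; simplify:
  drop -4 from [3, -1, -4] -> [3, -1]
  satisfied 3 clause(s); 3 remain; assigned so far: [4]
unit clause [5] forces x5=T; simplify:
  satisfied 2 clause(s); 1 remain; assigned so far: [4, 5]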